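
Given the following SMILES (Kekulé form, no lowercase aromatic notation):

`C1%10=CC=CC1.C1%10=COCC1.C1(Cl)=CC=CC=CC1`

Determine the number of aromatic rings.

The SMILES encodes a five-membered carbon ring with two conjugated C=C double bonds and one sp³ carbon; a five-membered ring of four carbons and one oxygen, with one C=C double bond and two sp³ carbons; a seven-membered carbon ring with three C=C double bonds and one sp³ carbon.
The 5-membered ring has one sp³ carbon, so it is not fully conjugated — not aromatic (cyclopentadiene).
The 5-membered ring with one oxygen has two sp³ carbons, so it is not fully conjugated — not aromatic (2,3-dihydrofuran).
The 7-membered ring has one sp³ carbon, so it is not fully conjugated — not aromatic (cycloheptatriene).
None of the rings are aromatic. Total: 0.

0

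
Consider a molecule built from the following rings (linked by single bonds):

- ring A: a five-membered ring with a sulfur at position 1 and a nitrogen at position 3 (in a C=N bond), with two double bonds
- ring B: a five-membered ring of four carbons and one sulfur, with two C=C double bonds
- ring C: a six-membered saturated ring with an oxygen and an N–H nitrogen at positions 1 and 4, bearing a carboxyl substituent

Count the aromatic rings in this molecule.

2

Ring A is fully conjugated (every ring atom contributes a p orbital); 2 ring double bonds (4 π electrons) plus a heteroatom lone pair (2) give 6 π electrons. That satisfies 4n+2 with n=1, so ring A is aromatic (thiazole).
Ring B is fully conjugated (every ring atom contributes a p orbital); 2 ring double bonds (4 π electrons) plus a heteroatom lone pair (2) give 6 π electrons. That satisfies 4n+2 with n=1, so ring B is aromatic (thiophene).
Ring C has only sp³ atoms, so it is not fully conjugated — not aromatic (morpholine).
Aromatic: A, B. Total: 2.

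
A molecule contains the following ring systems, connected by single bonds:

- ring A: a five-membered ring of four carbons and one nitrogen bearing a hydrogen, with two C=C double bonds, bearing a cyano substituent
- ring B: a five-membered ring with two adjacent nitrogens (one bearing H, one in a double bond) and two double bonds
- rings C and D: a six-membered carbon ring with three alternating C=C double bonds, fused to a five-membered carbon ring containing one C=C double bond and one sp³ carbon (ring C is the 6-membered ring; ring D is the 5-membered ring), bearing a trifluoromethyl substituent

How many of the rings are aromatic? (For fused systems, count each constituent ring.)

Ring A is fully conjugated (every ring atom contributes a p orbital); 2 ring double bonds (4 π electrons) plus a heteroatom lone pair (2) give 6 π electrons. That satisfies 4n+2 with n=1, so ring A is aromatic (pyrrole).
Ring B has a continuous p-orbital overlap around the ring; 2 ring double bonds (4 π electrons) plus a heteroatom lone pair (2) give 6 π electrons. Since 6 = 4n+2 (n=1), ring B is aromatic (pyrazole).
Ring C has a continuous p-orbital overlap around the ring; 3 ring double bonds give 6 π electrons. Since 6 = 4n+2 (n=1), ring C is aromatic (benzene ring).
Ring D has one sp³ carbon, so it is not fully conjugated — not aromatic (cyclopentene ring).
Aromatic: A, B, C. Total: 3.

3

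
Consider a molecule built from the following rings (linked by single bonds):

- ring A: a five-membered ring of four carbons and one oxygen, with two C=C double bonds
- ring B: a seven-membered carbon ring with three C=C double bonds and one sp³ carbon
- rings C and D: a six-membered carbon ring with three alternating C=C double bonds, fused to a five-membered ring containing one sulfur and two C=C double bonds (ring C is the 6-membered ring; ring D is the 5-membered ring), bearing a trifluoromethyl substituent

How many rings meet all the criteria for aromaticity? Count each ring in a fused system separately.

Ring A is planar and fully conjugated; 2 ring double bonds (4 π electrons) plus a heteroatom lone pair (2) give 6 π electrons. That satisfies 4n+2 with n=1, so ring A is aromatic (furan).
Ring B has one sp³ carbon, so it is not fully conjugated — not aromatic (cycloheptatriene).
Rings C and D form a fused bicyclic system (with one sulfur) with 9 sp² atoms and 10 π electrons from ring double bonds plus a heteroatom lone pair. 10 = 4(2)+2, so the system is aromatic and both rings count as aromatic (benzothiophene).
Aromatic: A, C, D. Total: 3.

3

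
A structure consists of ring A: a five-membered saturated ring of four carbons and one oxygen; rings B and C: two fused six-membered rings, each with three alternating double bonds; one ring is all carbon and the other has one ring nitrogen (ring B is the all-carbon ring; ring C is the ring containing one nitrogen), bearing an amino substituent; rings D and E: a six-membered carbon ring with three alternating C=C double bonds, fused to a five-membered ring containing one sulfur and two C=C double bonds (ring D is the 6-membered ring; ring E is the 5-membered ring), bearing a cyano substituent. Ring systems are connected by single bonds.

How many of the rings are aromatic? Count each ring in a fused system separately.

Ring A has only sp³ atoms, so it is not fully conjugated — not aromatic (tetrahydrofuran).
Rings B and C form a fused bicyclic system (with one nitrogen) with 10 sp² atoms and 10 π electrons from ring double bonds. 10 = 4(2)+2, so the system is aromatic and both rings count as aromatic (quinoline).
Rings D and E form a fused bicyclic system (with one sulfur) with 9 sp² atoms and 10 π electrons from ring double bonds plus a heteroatom lone pair. 10 = 4(2)+2, so the system is aromatic and both rings count as aromatic (benzothiophene).
Aromatic: B, C, D, E. Total: 4.

4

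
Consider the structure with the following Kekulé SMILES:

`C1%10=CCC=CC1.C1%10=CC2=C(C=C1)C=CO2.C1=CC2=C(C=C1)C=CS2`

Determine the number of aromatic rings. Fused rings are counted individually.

The SMILES encodes a six-membered carbon ring with two isolated C=C double bonds and two sp³ carbons; a six-membered carbon ring with three alternating C=C double bonds, fused to a five-membered ring containing one oxygen and two C=C double bonds; a six-membered carbon ring with three alternating C=C double bonds, fused to a five-membered ring containing one sulfur and two C=C double bonds.
The 6-membered ring has two sp³ carbons, so it is not fully conjugated — not aromatic (1,4-cyclohexadiene).
The fused 6/5-membered bicyclic (with one oxygen) is a single π system with 9 sp² atoms and 10 π electrons from ring double bonds plus a heteroatom lone pair. 10 = 4(2)+2, so the system is aromatic and both rings count as aromatic (benzofuran).
The fused 6/5-membered bicyclic (with one sulfur) is a single π system with 9 sp² atoms and 10 π electrons from ring double bonds plus a heteroatom lone pair. 10 = 4(2)+2, so the system is aromatic and both rings count as aromatic (benzothiophene).
4 of the 5 rings are aromatic. Total: 4.

4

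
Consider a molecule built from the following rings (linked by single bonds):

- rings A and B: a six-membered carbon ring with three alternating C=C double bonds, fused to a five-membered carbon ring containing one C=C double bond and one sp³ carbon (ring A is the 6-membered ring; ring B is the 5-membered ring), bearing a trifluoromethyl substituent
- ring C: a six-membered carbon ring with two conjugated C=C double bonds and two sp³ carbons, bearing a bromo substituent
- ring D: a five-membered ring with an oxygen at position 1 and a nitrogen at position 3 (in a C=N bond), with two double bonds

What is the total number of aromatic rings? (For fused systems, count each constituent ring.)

Ring A is planar and fully conjugated; 3 ring double bonds give 6 π electrons. 6 = 4(1)+2, so ring A is aromatic (benzene ring).
Ring B has one sp³ carbon, so it is not fully conjugated — not aromatic (cyclopentene ring).
Ring C has two sp³ carbons, so it is not fully conjugated — not aromatic (1,3-cyclohexadiene).
Ring D is fully conjugated (every ring atom contributes a p orbital); 2 ring double bonds (4 π electrons) plus a heteroatom lone pair (2) give 6 π electrons. 6 = 4(1)+2, so ring D is aromatic (oxazole).
Aromatic: A, D. Total: 2.

2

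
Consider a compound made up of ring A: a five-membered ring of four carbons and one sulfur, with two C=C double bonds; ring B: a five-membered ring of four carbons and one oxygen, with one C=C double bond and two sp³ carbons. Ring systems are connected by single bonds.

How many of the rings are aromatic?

Ring A is planar and fully conjugated; 2 ring double bonds (4 π electrons) plus a heteroatom lone pair (2) give 6 π electrons. 6 = 4(1)+2, so ring A is aromatic (thiophene).
Ring B has two sp³ carbons, so it is not fully conjugated — not aromatic (2,3-dihydrofuran).
Aromatic: A. Total: 1.

1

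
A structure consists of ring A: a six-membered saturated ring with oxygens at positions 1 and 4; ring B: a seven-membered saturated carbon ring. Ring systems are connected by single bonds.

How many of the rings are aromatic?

Ring A has only sp³ atoms, so it is not fully conjugated — not aromatic (1,4-dioxane).
Ring B has only sp³ atoms, so it is not fully conjugated — not aromatic (cycloheptane).
No ring is aromatic. Total: 0.

0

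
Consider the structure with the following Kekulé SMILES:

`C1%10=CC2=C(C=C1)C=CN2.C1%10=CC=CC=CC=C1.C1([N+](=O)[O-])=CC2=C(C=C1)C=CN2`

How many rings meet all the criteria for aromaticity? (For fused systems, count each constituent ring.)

The SMILES encodes a six-membered carbon ring with three alternating C=C double bonds, fused to a five-membered ring containing one N–H nitrogen and two C=C double bonds; an eight-membered carbon ring with four alternating C=C double bonds; a six-membered carbon ring with three alternating C=C double bonds, fused to a five-membered ring containing one N–H nitrogen and two C=C double bonds.
The fused 6/5-membered bicyclic (with one N–H) is a single π system with 9 sp² atoms and 10 π electrons from ring double bonds plus a heteroatom lone pair. 10 = 4(2)+2, so the system is aromatic and both rings count as aromatic (indole).
The 8-membered ring has only sp² ring atoms; a planar conformation would have a fully conjugated π system of 8 electrons. But 8 = 4(2), which is 4n not 4n+2, so it is not aromatic (cyclooctatetraene) — cyclooctatetraene distorts into a non-planar tub to avoid antiaromaticity.
The fused 6/5-membered bicyclic (with one N–H) is a single π system with 9 sp² atoms and 10 π electrons from ring double bonds plus a heteroatom lone pair. 10 = 4(2)+2, so the system is aromatic and both rings count as aromatic (indole).
4 of the 5 rings are aromatic. Total: 4.

4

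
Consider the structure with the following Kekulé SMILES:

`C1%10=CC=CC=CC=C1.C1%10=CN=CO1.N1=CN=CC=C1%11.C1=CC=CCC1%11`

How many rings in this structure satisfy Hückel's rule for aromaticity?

2

The SMILES encodes an eight-membered carbon ring with four alternating C=C double bonds; a five-membered ring with an oxygen at position 1 and a nitrogen at position 3 (in a C=N bond), with two double bonds; a six-membered ring with nitrogens at positions 1 and 3 and three alternating double bonds; a six-membered carbon ring with two conjugated C=C double bonds and two sp³ carbons.
The 8-membered ring has only sp² ring atoms; a planar conformation would have a fully conjugated π system of 8 electrons. But 8 = 4(2), which is 4n not 4n+2, so it is not aromatic (cyclooctatetraene) — cyclooctatetraene distorts into a non-planar tub to avoid antiaromaticity.
The 5-membered ring with one oxygen and one =N– is planar and fully conjugated; 2 ring double bonds (4 π electrons) plus a heteroatom lone pair (2) give 6 π electrons. That satisfies 4n+2 with n=1, so it is aromatic (oxazole).
The 6-membered ring with two nitrogens (1,3) has a continuous p-orbital overlap around the ring; 3 ring double bonds give 6 π electrons. 6 = 4(1)+2, so it is aromatic (pyrimidine).
The 6-membered ring has two sp³ carbons, so it is not fully conjugated — not aromatic (1,3-cyclohexadiene).
2 of the 4 rings are aromatic. Total: 2.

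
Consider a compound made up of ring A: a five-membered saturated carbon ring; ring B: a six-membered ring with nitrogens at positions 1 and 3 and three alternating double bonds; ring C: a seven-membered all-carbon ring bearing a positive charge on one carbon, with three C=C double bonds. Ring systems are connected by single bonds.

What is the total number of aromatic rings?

Ring A has only sp³ atoms, so it is not fully conjugated — not aromatic (cyclopentane).
Ring B has a continuous p-orbital overlap around the ring; 3 ring double bonds give 6 π electrons. Since 6 = 4n+2 (n=1), ring B is aromatic (pyrimidine).
Ring C is planar and fully conjugated; 3 ring double bonds (6 π electrons) plus the carbocation's empty p orbital (0, but keeps the ring conjugated) give 6 π electrons. Since 6 = 4n+2 (n=1), ring C is aromatic (tropylium cation).
Aromatic: B, C. Total: 2.

2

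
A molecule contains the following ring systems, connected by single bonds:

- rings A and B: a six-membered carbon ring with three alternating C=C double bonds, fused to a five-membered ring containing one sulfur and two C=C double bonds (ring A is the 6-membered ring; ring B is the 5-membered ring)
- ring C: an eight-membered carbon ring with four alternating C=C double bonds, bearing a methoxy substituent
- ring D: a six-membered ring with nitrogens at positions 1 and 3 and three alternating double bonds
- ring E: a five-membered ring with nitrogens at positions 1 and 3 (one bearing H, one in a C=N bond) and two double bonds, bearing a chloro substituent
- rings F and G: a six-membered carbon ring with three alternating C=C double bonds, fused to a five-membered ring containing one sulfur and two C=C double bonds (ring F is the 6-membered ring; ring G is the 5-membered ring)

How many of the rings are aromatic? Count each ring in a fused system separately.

Rings A and B form a fused bicyclic system (with one sulfur) with 9 sp² atoms and 10 π electrons from ring double bonds plus a heteroatom lone pair. 10 = 4(2)+2, so the system is aromatic and both rings count as aromatic (benzothiophene).
Ring C has only sp² ring atoms; a planar conformation would have a fully conjugated π system of 8 electrons. But 8 = 4(2), which is 4n not 4n+2, so ring C is not aromatic (cyclooctatetraene) — cyclooctatetraene distorts into a non-planar tub to avoid antiaromaticity.
Ring D is planar and fully conjugated; 3 ring double bonds give 6 π electrons. Since 6 = 4n+2 (n=1), ring D is aromatic (pyrimidine).
Ring E is planar and fully conjugated; 2 ring double bonds (4 π electrons) plus a heteroatom lone pair (2) give 6 π electrons. That satisfies 4n+2 with n=1, so ring E is aromatic (imidazole).
Rings F and G form a fused bicyclic system (with one sulfur) with 9 sp² atoms and 10 π electrons from ring double bonds plus a heteroatom lone pair. 10 = 4(2)+2, so the system is aromatic and both rings count as aromatic (benzothiophene).
Aromatic: A, B, D, E, F, G. Total: 6.

6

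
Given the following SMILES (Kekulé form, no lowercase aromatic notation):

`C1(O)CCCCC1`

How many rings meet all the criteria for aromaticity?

0

The SMILES encodes a six-membered saturated carbon ring.
The 6-membered ring has only sp³ atoms, so it is not fully conjugated — not aromatic (cyclohexane).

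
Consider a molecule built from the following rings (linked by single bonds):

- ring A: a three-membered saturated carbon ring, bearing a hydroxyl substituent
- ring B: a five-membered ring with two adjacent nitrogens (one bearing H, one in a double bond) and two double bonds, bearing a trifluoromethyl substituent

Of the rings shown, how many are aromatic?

Ring A has only sp³ atoms, so it is not fully conjugated — not aromatic (cyclopropane).
Ring B is planar and fully conjugated; 2 ring double bonds (4 π electrons) plus a heteroatom lone pair (2) give 6 π electrons. That satisfies 4n+2 with n=1, so ring B is aromatic (pyrazole).
Aromatic: B. Total: 1.

1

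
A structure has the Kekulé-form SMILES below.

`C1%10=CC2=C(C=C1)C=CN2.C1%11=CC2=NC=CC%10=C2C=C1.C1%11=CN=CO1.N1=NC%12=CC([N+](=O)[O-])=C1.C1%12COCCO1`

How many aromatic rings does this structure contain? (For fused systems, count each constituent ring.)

6

The SMILES encodes a six-membered carbon ring with three alternating C=C double bonds, fused to a five-membered ring containing one N–H nitrogen and two C=C double bonds; two fused six-membered rings, each with three alternating double bonds; one ring is all carbon and the other has one ring nitrogen; a five-membered ring with an oxygen at position 1 and a nitrogen at position 3 (in a C=N bond), with two double bonds; a six-membered ring with two adjacent nitrogens and three alternating double bonds; a six-membered saturated ring with oxygens at positions 1 and 4.
The fused 6/5-membered bicyclic (with one N–H) is a single π system with 9 sp² atoms and 10 π electrons from ring double bonds plus a heteroatom lone pair. 10 = 4(2)+2, so the system is aromatic and both rings count as aromatic (indole).
The fused 6/6-membered bicyclic (with one nitrogen) is a single π system with 10 sp² atoms and 10 π electrons from ring double bonds. 10 = 4(2)+2, so the system is aromatic and both rings count as aromatic (quinoline).
The 5-membered ring with one oxygen and one =N– has a continuous p-orbital overlap around the ring; 2 ring double bonds (4 π electrons) plus a heteroatom lone pair (2) give 6 π electrons. That satisfies 4n+2 with n=1, so it is aromatic (oxazole).
The 6-membered ring with two nitrogens (1,2) is planar and fully conjugated; 3 ring double bonds give 6 π electrons. 6 = 4(1)+2, so it is aromatic (pyridazine).
The 6-membered ring with two oxygens (1,4) has only sp³ atoms, so it is not fully conjugated — not aromatic (1,4-dioxane).
6 of the 7 rings are aromatic. Total: 6.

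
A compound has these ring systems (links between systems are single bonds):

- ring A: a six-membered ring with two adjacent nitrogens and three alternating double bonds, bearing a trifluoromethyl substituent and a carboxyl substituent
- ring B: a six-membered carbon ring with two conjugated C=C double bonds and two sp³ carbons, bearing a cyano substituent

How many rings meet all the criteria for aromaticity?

Ring A is fully conjugated (every ring atom contributes a p orbital); 3 ring double bonds give 6 π electrons. 6 = 4(1)+2, so ring A is aromatic (pyridazine).
Ring B has two sp³ carbons, so it is not fully conjugated — not aromatic (1,3-cyclohexadiene).
Aromatic: A. Total: 1.

1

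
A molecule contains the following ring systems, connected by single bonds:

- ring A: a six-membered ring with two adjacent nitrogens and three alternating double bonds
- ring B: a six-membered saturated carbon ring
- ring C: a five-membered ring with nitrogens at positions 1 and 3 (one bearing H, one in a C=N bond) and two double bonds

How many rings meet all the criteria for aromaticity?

2

Ring A is planar and fully conjugated; 3 ring double bonds give 6 π electrons. Since 6 = 4n+2 (n=1), ring A is aromatic (pyridazine).
Ring B has only sp³ atoms, so it is not fully conjugated — not aromatic (cyclohexane).
Ring C has a continuous p-orbital overlap around the ring; 2 ring double bonds (4 π electrons) plus a heteroatom lone pair (2) give 6 π electrons. That satisfies 4n+2 with n=1, so ring C is aromatic (imidazole).
Aromatic: A, C. Total: 2.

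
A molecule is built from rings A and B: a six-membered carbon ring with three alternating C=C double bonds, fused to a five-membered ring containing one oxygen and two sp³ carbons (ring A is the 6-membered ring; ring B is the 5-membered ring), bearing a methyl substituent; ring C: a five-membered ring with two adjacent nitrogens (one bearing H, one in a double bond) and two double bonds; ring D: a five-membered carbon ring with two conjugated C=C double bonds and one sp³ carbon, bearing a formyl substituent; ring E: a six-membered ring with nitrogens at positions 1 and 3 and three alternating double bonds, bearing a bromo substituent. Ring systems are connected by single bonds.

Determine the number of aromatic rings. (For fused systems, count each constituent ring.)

3

Ring A is planar and fully conjugated; 3 ring double bonds give 6 π electrons. That satisfies 4n+2 with n=1, so ring A is aromatic (benzene ring).
Ring B has two sp³ carbons, so it is not fully conjugated — not aromatic (oxolane ring).
Ring C is planar and fully conjugated; 2 ring double bonds (4 π electrons) plus a heteroatom lone pair (2) give 6 π electrons. Since 6 = 4n+2 (n=1), ring C is aromatic (pyrazole).
Ring D has one sp³ carbon, so it is not fully conjugated — not aromatic (cyclopentadiene).
Ring E is fully conjugated (every ring atom contributes a p orbital); 3 ring double bonds give 6 π electrons. That satisfies 4n+2 with n=1, so ring E is aromatic (pyrimidine).
Aromatic: A, C, E. Total: 3.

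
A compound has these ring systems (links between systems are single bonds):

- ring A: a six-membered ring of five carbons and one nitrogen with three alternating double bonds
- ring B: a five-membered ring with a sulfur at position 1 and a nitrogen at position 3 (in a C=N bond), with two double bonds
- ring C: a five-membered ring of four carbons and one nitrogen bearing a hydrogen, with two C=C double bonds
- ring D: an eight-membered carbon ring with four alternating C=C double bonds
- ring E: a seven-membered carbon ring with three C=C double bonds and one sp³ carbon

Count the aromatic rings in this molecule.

Ring A has a continuous p-orbital overlap around the ring; 3 ring double bonds give 6 π electrons. 6 = 4(1)+2, so ring A is aromatic (pyridine).
Ring B has a continuous p-orbital overlap around the ring; 2 ring double bonds (4 π electrons) plus a heteroatom lone pair (2) give 6 π electrons. That satisfies 4n+2 with n=1, so ring B is aromatic (thiazole).
Ring C is planar and fully conjugated; 2 ring double bonds (4 π electrons) plus a heteroatom lone pair (2) give 6 π electrons. That satisfies 4n+2 with n=1, so ring C is aromatic (pyrrole).
Ring D has only sp² ring atoms; a planar conformation would have a fully conjugated π system of 8 electrons. But 8 = 4(2), which is 4n not 4n+2, so ring D is not aromatic (cyclooctatetraene) — cyclooctatetraene distorts into a non-planar tub to avoid antiaromaticity.
Ring E has one sp³ carbon, so it is not fully conjugated — not aromatic (cycloheptatriene).
Aromatic: A, B, C. Total: 3.

3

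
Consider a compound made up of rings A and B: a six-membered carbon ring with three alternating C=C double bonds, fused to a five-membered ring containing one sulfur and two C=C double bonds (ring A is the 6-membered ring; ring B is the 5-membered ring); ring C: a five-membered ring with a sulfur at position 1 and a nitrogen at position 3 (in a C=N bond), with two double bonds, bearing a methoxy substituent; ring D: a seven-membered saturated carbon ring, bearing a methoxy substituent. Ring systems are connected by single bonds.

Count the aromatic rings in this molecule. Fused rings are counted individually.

3

Rings A and B form a fused bicyclic system (with one sulfur) with 9 sp² atoms and 10 π electrons from ring double bonds plus a heteroatom lone pair. 10 = 4(2)+2, so the system is aromatic and both rings count as aromatic (benzothiophene).
Ring C is fully conjugated (every ring atom contributes a p orbital); 2 ring double bonds (4 π electrons) plus a heteroatom lone pair (2) give 6 π electrons. Since 6 = 4n+2 (n=1), ring C is aromatic (thiazole).
Ring D has only sp³ atoms, so it is not fully conjugated — not aromatic (cycloheptane).
Aromatic: A, B, C. Total: 3.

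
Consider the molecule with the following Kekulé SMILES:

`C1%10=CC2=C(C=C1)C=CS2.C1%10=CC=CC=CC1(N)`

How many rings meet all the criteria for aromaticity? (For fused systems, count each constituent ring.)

2

The SMILES encodes a six-membered carbon ring with three alternating C=C double bonds, fused to a five-membered ring containing one sulfur and two C=C double bonds; a seven-membered carbon ring with three C=C double bonds and one sp³ carbon.
The fused 6/5-membered bicyclic (with one sulfur) is a single π system with 9 sp² atoms and 10 π electrons from ring double bonds plus a heteroatom lone pair. 10 = 4(2)+2, so the system is aromatic and both rings count as aromatic (benzothiophene).
The 7-membered ring has one sp³ carbon, so it is not fully conjugated — not aromatic (cycloheptatriene).
2 of the 3 rings are aromatic. Total: 2.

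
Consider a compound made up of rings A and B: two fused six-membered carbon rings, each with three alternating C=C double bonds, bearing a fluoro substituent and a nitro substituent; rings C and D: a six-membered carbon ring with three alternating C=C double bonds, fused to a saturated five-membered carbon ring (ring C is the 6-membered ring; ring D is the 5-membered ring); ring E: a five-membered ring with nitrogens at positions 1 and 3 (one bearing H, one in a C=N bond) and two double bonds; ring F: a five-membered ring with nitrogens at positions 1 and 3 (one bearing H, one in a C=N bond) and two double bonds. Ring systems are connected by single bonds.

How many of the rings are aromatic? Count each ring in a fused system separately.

5

Rings A and B form a fused bicyclic system with 10 sp² atoms and 10 π electrons from ring double bonds. 10 = 4(2)+2, so the system is aromatic and both rings count as aromatic (naphthalene).
Ring C is planar and fully conjugated; 3 ring double bonds give 6 π electrons. That satisfies 4n+2 with n=1, so ring C is aromatic (benzene ring).
Ring D has three sp³ carbons, so it is not fully conjugated — not aromatic (cyclopentane ring).
Ring E has a continuous p-orbital overlap around the ring; 2 ring double bonds (4 π electrons) plus a heteroatom lone pair (2) give 6 π electrons. Since 6 = 4n+2 (n=1), ring E is aromatic (imidazole).
Ring F has a continuous p-orbital overlap around the ring; 2 ring double bonds (4 π electrons) plus a heteroatom lone pair (2) give 6 π electrons. 6 = 4(1)+2, so ring F is aromatic (imidazole).
Aromatic: A, B, C, E, F. Total: 5.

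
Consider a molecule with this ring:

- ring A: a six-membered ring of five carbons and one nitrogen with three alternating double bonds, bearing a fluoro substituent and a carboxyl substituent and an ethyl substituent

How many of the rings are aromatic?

Ring A is fully conjugated (every ring atom contributes a p orbital); 3 ring double bonds give 6 π electrons. Since 6 = 4n+2 (n=1), ring A is aromatic (pyridine).

1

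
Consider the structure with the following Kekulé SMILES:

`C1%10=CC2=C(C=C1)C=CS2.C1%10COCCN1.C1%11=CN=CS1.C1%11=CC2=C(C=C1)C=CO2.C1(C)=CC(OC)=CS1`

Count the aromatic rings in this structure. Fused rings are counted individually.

6

The SMILES encodes a six-membered carbon ring with three alternating C=C double bonds, fused to a five-membered ring containing one sulfur and two C=C double bonds; a six-membered saturated ring with an oxygen and an N–H nitrogen at positions 1 and 4; a five-membered ring with a sulfur at position 1 and a nitrogen at position 3 (in a C=N bond), with two double bonds; a six-membered carbon ring with three alternating C=C double bonds, fused to a five-membered ring containing one oxygen and two C=C double bonds; a five-membered ring of four carbons and one sulfur, with two C=C double bonds.
The fused 6/5-membered bicyclic (with one sulfur) is a single π system with 9 sp² atoms and 10 π electrons from ring double bonds plus a heteroatom lone pair. 10 = 4(2)+2, so the system is aromatic and both rings count as aromatic (benzothiophene).
The 6-membered ring with one oxygen and one N–H (1,4) has only sp³ atoms, so it is not fully conjugated — not aromatic (morpholine).
The 5-membered ring with one sulfur and one =N– is planar and fully conjugated; 2 ring double bonds (4 π electrons) plus a heteroatom lone pair (2) give 6 π electrons. Since 6 = 4n+2 (n=1), it is aromatic (thiazole).
The fused 6/5-membered bicyclic (with one oxygen) is a single π system with 9 sp² atoms and 10 π electrons from ring double bonds plus a heteroatom lone pair. 10 = 4(2)+2, so the system is aromatic and both rings count as aromatic (benzofuran).
The 5-membered ring with one sulfur is planar and fully conjugated; 2 ring double bonds (4 π electrons) plus a heteroatom lone pair (2) give 6 π electrons. Since 6 = 4n+2 (n=1), it is aromatic (thiophene).
6 of the 7 rings are aromatic. Total: 6.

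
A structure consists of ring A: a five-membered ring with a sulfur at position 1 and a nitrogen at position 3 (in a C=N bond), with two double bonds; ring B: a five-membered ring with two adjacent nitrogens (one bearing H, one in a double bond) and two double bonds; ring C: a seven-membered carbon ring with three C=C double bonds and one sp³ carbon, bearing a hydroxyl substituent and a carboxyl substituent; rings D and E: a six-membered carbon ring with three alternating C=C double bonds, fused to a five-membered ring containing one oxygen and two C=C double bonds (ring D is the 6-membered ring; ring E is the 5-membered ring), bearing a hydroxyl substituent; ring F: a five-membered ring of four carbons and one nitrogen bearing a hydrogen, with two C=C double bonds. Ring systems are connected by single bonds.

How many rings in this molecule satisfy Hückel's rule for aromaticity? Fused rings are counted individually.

5

Ring A has a continuous p-orbital overlap around the ring; 2 ring double bonds (4 π electrons) plus a heteroatom lone pair (2) give 6 π electrons. 6 = 4(1)+2, so ring A is aromatic (thiazole).
Ring B is fully conjugated (every ring atom contributes a p orbital); 2 ring double bonds (4 π electrons) plus a heteroatom lone pair (2) give 6 π electrons. 6 = 4(1)+2, so ring B is aromatic (pyrazole).
Ring C has one sp³ carbon, so it is not fully conjugated — not aromatic (cycloheptatriene).
Rings D and E form a fused bicyclic system (with one oxygen) with 9 sp² atoms and 10 π electrons from ring double bonds plus a heteroatom lone pair. 10 = 4(2)+2, so the system is aromatic and both rings count as aromatic (benzofuran).
Ring F has a continuous p-orbital overlap around the ring; 2 ring double bonds (4 π electrons) plus a heteroatom lone pair (2) give 6 π electrons. Since 6 = 4n+2 (n=1), ring F is aromatic (pyrrole).
Aromatic: A, B, D, E, F. Total: 5.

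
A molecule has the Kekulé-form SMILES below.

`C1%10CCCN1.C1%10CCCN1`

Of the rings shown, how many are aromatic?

0

The SMILES encodes a five-membered saturated ring of four carbons and one N–H nitrogen; a five-membered saturated ring of four carbons and one N–H nitrogen.
The 5-membered ring with one N–H has only sp³ atoms, so it is not fully conjugated — not aromatic (pyrrolidine).
The second 5-membered ring with one N–H has only sp³ atoms, so it is not fully conjugated — not aromatic (pyrrolidine).
None of the rings are aromatic. Total: 0.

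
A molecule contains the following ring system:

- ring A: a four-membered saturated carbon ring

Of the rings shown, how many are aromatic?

Ring A has only sp³ atoms, so it is not fully conjugated — not aromatic (cyclobutane).

0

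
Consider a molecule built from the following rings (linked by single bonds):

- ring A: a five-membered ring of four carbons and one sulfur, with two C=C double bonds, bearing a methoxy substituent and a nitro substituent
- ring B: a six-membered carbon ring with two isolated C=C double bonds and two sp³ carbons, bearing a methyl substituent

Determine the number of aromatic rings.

1

Ring A has a continuous p-orbital overlap around the ring; 2 ring double bonds (4 π electrons) plus a heteroatom lone pair (2) give 6 π electrons. 6 = 4(1)+2, so ring A is aromatic (thiophene).
Ring B has two sp³ carbons, so it is not fully conjugated — not aromatic (1,4-cyclohexadiene).
Aromatic: A. Total: 1.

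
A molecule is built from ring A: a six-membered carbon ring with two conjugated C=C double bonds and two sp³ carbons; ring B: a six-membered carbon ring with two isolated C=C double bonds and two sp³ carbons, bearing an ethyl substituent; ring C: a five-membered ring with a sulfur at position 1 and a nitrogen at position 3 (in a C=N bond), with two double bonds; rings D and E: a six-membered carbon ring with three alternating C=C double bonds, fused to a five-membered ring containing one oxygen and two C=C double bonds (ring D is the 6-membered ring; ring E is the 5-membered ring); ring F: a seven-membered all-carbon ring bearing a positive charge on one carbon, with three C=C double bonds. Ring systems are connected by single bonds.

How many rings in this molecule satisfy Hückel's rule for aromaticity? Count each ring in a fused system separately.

4

Ring A has two sp³ carbons, so it is not fully conjugated — not aromatic (1,3-cyclohexadiene).
Ring B has two sp³ carbons, so it is not fully conjugated — not aromatic (1,4-cyclohexadiene).
Ring C has a continuous p-orbital overlap around the ring; 2 ring double bonds (4 π electrons) plus a heteroatom lone pair (2) give 6 π electrons. Since 6 = 4n+2 (n=1), ring C is aromatic (thiazole).
Rings D and E form a fused bicyclic system (with one oxygen) with 9 sp² atoms and 10 π electrons from ring double bonds plus a heteroatom lone pair. 10 = 4(2)+2, so the system is aromatic and both rings count as aromatic (benzofuran).
Ring F has a continuous p-orbital overlap around the ring; 3 ring double bonds (6 π electrons) plus the carbocation's empty p orbital (0, but keeps the ring conjugated) give 6 π electrons. 6 = 4(1)+2, so ring F is aromatic (tropylium cation).
Aromatic: C, D, E, F. Total: 4.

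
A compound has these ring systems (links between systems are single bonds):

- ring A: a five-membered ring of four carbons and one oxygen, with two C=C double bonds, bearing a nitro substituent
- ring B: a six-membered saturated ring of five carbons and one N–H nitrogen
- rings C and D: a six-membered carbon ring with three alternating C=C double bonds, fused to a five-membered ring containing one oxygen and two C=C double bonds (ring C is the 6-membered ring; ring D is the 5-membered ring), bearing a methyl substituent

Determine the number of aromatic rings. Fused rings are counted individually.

Ring A has a continuous p-orbital overlap around the ring; 2 ring double bonds (4 π electrons) plus a heteroatom lone pair (2) give 6 π electrons. 6 = 4(1)+2, so ring A is aromatic (furan).
Ring B has only sp³ atoms, so it is not fully conjugated — not aromatic (piperidine).
Rings C and D form a fused bicyclic system (with one oxygen) with 9 sp² atoms and 10 π electrons from ring double bonds plus a heteroatom lone pair. 10 = 4(2)+2, so the system is aromatic and both rings count as aromatic (benzofuran).
Aromatic: A, C, D. Total: 3.

3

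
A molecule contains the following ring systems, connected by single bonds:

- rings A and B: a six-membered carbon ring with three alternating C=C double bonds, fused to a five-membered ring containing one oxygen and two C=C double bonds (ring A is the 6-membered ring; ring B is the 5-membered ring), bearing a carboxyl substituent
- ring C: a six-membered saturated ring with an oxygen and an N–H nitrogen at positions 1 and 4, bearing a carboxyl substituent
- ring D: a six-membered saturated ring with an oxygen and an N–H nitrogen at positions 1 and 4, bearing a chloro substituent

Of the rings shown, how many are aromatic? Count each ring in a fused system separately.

2

Rings A and B form a fused bicyclic system (with one oxygen) with 9 sp² atoms and 10 π electrons from ring double bonds plus a heteroatom lone pair. 10 = 4(2)+2, so the system is aromatic and both rings count as aromatic (benzofuran).
Ring C has only sp³ atoms, so it is not fully conjugated — not aromatic (morpholine).
Ring D has only sp³ atoms, so it is not fully conjugated — not aromatic (morpholine).
Aromatic: A, B. Total: 2.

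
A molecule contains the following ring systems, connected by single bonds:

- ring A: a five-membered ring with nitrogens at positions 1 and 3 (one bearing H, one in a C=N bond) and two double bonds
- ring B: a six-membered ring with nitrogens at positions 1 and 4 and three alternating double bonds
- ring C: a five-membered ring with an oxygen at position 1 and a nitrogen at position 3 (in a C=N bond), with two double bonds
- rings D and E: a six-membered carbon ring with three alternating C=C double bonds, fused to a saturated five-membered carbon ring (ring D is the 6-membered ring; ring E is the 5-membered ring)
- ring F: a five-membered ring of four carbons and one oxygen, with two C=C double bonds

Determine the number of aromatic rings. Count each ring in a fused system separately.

5

Ring A is planar and fully conjugated; 2 ring double bonds (4 π electrons) plus a heteroatom lone pair (2) give 6 π electrons. That satisfies 4n+2 with n=1, so ring A is aromatic (imidazole).
Ring B is planar and fully conjugated; 3 ring double bonds give 6 π electrons. 6 = 4(1)+2, so ring B is aromatic (pyrazine).
Ring C has a continuous p-orbital overlap around the ring; 2 ring double bonds (4 π electrons) plus a heteroatom lone pair (2) give 6 π electrons. 6 = 4(1)+2, so ring C is aromatic (oxazole).
Ring D is fully conjugated (every ring atom contributes a p orbital); 3 ring double bonds give 6 π electrons. 6 = 4(1)+2, so ring D is aromatic (benzene ring).
Ring E has three sp³ carbons, so it is not fully conjugated — not aromatic (cyclopentane ring).
Ring F is planar and fully conjugated; 2 ring double bonds (4 π electrons) plus a heteroatom lone pair (2) give 6 π electrons. 6 = 4(1)+2, so ring F is aromatic (furan).
Aromatic: A, B, C, D, F. Total: 5.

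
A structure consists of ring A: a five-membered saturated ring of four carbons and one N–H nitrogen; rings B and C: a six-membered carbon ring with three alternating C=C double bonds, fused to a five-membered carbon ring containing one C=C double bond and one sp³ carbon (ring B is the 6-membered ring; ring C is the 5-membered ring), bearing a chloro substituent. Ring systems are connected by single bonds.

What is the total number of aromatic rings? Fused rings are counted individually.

1

Ring A has only sp³ atoms, so it is not fully conjugated — not aromatic (pyrrolidine).
Ring B is planar and fully conjugated; 3 ring double bonds give 6 π electrons. That satisfies 4n+2 with n=1, so ring B is aromatic (benzene ring).
Ring C has one sp³ carbon, so it is not fully conjugated — not aromatic (cyclopentene ring).
Aromatic: B. Total: 1.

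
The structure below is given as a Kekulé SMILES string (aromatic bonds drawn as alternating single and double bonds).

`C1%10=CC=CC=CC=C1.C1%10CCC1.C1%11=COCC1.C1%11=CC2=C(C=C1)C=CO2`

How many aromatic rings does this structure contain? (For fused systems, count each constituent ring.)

The SMILES encodes an eight-membered carbon ring with four alternating C=C double bonds; a four-membered saturated carbon ring; a five-membered ring of four carbons and one oxygen, with one C=C double bond and two sp³ carbons; a six-membered carbon ring with three alternating C=C double bonds, fused to a five-membered ring containing one oxygen and two C=C double bonds.
The 8-membered ring has only sp² ring atoms; a planar conformation would have a fully conjugated π system of 8 electrons. But 8 = 4(2), which is 4n not 4n+2, so it is not aromatic (cyclooctatetraene) — cyclooctatetraene distorts into a non-planar tub to avoid antiaromaticity.
The 4-membered ring has only sp³ atoms, so it is not fully conjugated — not aromatic (cyclobutane).
The 5-membered ring with one oxygen has two sp³ carbons, so it is not fully conjugated — not aromatic (2,3-dihydrofuran).
The fused 6/5-membered bicyclic (with one oxygen) is a single π system with 9 sp² atoms and 10 π electrons from ring double bonds plus a heteroatom lone pair. 10 = 4(2)+2, so the system is aromatic and both rings count as aromatic (benzofuran).
2 of the 5 rings are aromatic. Total: 2.

2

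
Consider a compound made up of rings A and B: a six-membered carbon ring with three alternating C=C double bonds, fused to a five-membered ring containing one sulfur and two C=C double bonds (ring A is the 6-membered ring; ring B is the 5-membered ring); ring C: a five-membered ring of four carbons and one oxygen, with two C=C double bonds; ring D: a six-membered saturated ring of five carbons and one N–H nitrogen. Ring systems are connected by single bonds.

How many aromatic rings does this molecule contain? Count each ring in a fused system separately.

Rings A and B form a fused bicyclic system (with one sulfur) with 9 sp² atoms and 10 π electrons from ring double bonds plus a heteroatom lone pair. 10 = 4(2)+2, so the system is aromatic and both rings count as aromatic (benzothiophene).
Ring C has a continuous p-orbital overlap around the ring; 2 ring double bonds (4 π electrons) plus a heteroatom lone pair (2) give 6 π electrons. Since 6 = 4n+2 (n=1), ring C is aromatic (furan).
Ring D has only sp³ atoms, so it is not fully conjugated — not aromatic (piperidine).
Aromatic: A, B, C. Total: 3.

3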